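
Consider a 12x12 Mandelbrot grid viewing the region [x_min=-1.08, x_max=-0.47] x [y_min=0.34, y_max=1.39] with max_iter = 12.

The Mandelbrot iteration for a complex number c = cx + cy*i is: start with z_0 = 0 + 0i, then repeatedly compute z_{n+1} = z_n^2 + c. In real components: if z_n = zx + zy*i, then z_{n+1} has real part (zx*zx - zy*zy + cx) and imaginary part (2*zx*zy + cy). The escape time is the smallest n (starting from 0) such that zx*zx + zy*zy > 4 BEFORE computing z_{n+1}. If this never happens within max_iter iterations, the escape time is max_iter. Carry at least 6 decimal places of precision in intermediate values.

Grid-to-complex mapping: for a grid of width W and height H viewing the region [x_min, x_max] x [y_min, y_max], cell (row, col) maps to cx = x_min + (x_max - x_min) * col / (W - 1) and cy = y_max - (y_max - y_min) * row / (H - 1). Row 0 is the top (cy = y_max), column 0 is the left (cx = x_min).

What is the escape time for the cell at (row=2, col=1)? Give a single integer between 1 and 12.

z_0 = 0 + 0i, c = -1.0245 + 1.1991i
Iter 1: z = -1.0245 + 1.1991i, |z|^2 = 2.4875
Iter 2: z = -1.4127 + -1.2580i, |z|^2 = 3.5781
Iter 3: z = -0.6114 + 4.7532i, |z|^2 = 22.9671
Escaped at iteration 3

Answer: 3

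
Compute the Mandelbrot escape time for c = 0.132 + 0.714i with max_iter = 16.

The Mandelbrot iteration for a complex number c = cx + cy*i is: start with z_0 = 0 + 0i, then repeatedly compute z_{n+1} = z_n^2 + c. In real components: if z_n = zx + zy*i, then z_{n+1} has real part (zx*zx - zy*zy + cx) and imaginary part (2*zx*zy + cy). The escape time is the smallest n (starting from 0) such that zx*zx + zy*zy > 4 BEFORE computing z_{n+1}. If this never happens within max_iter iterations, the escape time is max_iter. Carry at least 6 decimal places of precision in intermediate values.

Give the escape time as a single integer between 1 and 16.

z_0 = 0 + 0i, c = 0.1320 + 0.7140i
Iter 1: z = 0.1320 + 0.7140i, |z|^2 = 0.5272
Iter 2: z = -0.3604 + 0.9025i, |z|^2 = 0.9444
Iter 3: z = -0.5526 + 0.0635i, |z|^2 = 0.3094
Iter 4: z = 0.4334 + 0.6438i, |z|^2 = 0.6023
Iter 5: z = -0.0946 + 1.2720i, |z|^2 = 1.6269
Iter 6: z = -1.4770 + 0.4732i, |z|^2 = 2.4054
Iter 7: z = 2.0896 + -0.6839i, |z|^2 = 4.8339
Escaped at iteration 7

Answer: 7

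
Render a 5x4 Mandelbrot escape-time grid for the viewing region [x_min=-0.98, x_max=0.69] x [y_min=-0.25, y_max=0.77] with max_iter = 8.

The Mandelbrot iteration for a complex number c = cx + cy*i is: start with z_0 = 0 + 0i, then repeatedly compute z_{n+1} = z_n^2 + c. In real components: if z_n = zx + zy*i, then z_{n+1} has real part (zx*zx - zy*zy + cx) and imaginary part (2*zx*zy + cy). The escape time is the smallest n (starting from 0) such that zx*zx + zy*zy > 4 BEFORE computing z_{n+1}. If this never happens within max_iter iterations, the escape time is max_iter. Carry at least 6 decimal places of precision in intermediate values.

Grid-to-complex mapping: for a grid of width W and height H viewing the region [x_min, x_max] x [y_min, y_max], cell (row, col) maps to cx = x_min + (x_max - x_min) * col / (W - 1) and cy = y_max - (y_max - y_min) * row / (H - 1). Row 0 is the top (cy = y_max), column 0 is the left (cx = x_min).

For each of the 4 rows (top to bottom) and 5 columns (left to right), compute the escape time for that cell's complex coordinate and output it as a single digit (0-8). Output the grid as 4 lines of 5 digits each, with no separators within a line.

Answer: 35853
68883
88883
88883

Derivation:
(row=0, col=0): c = -0.9800 + 0.7700i → escape time 3
(row=0, col=1): c = -0.5625 + 0.7700i → escape time 5
(row=0, col=2): c = -0.1450 + 0.7700i → escape time 8
(row=0, col=3): c = 0.2725 + 0.7700i → escape time 5
(row=0, col=4): c = 0.6900 + 0.7700i → escape time 3
(row=1, col=0): c = -0.9800 + 0.4300i → escape time 6
(row=1, col=1): c = -0.5625 + 0.4300i → escape time 8
(row=1, col=2): c = -0.1450 + 0.4300i → escape time 8
(row=1, col=3): c = 0.2725 + 0.4300i → escape time 8
(row=1, col=4): c = 0.6900 + 0.4300i → escape time 3
(row=2, col=0): c = -0.9800 + 0.0900i → escape time 8
(row=2, col=1): c = -0.5625 + 0.0900i → escape time 8
(row=2, col=2): c = -0.1450 + 0.0900i → escape time 8
(row=2, col=3): c = 0.2725 + 0.0900i → escape time 8
(row=2, col=4): c = 0.6900 + 0.0900i → escape time 3
(row=3, col=0): c = -0.9800 + -0.2500i → escape time 8
(row=3, col=1): c = -0.5625 + -0.2500i → escape time 8
(row=3, col=2): c = -0.1450 + -0.2500i → escape time 8
(row=3, col=3): c = 0.2725 + -0.2500i → escape time 8
(row=3, col=4): c = 0.6900 + -0.2500i → escape time 3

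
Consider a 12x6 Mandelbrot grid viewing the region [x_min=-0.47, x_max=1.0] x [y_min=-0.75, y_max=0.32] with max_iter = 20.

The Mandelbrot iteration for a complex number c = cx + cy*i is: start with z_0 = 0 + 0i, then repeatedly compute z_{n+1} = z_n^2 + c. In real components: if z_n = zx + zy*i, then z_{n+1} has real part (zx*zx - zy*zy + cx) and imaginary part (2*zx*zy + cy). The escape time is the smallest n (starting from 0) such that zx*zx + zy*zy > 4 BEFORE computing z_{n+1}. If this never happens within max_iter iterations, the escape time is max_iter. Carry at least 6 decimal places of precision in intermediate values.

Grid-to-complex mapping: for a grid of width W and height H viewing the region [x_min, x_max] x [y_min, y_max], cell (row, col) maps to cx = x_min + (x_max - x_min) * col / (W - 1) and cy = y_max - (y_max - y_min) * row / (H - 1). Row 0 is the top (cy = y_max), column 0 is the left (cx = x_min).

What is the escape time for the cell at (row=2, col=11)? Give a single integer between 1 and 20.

z_0 = 0 + 0i, c = 1.0000 + -0.1080i
Iter 1: z = 1.0000 + -0.1080i, |z|^2 = 1.0117
Iter 2: z = 1.9883 + -0.3240i, |z|^2 = 4.0585
Escaped at iteration 2

Answer: 2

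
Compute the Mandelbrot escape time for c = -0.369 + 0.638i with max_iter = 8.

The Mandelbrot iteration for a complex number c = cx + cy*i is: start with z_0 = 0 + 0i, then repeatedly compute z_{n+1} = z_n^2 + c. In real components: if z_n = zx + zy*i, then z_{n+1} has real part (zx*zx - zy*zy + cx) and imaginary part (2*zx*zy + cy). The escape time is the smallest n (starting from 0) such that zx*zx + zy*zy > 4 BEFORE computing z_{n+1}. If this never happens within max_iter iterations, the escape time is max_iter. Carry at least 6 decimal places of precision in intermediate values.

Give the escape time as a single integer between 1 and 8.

z_0 = 0 + 0i, c = -0.3690 + 0.6380i
Iter 1: z = -0.3690 + 0.6380i, |z|^2 = 0.5432
Iter 2: z = -0.6399 + 0.1672i, |z|^2 = 0.4374
Iter 3: z = 0.0125 + 0.4241i, |z|^2 = 0.1800
Iter 4: z = -0.5487 + 0.6486i, |z|^2 = 0.7218
Iter 5: z = -0.4886 + -0.0738i, |z|^2 = 0.2442
Iter 6: z = -0.1357 + 0.7101i, |z|^2 = 0.5226
Iter 7: z = -0.8548 + 0.4453i, |z|^2 = 0.9290

Answer: 8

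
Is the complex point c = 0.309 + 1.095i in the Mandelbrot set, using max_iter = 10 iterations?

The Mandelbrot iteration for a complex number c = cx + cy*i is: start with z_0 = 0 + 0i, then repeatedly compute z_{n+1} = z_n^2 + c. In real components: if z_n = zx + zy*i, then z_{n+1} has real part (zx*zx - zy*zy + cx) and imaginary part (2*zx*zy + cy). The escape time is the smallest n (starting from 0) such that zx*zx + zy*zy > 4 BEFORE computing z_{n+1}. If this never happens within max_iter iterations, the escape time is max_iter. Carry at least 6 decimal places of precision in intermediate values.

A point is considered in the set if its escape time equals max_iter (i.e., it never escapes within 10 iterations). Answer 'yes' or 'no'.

z_0 = 0 + 0i, c = 0.3090 + 1.0950i
Iter 1: z = 0.3090 + 1.0950i, |z|^2 = 1.2945
Iter 2: z = -0.7945 + 1.7717i, |z|^2 = 3.7703
Iter 3: z = -2.1987 + -1.7204i, |z|^2 = 7.7939
Escaped at iteration 3

Answer: no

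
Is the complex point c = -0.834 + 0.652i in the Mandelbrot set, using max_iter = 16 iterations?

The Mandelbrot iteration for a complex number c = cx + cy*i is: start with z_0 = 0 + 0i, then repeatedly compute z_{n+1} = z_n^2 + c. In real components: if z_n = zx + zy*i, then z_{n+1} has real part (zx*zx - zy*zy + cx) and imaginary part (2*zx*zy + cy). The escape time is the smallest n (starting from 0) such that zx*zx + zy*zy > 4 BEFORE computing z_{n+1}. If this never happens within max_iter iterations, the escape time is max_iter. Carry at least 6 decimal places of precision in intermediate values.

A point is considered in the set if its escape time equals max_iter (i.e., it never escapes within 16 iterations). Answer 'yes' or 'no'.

Answer: no

Derivation:
z_0 = 0 + 0i, c = -0.8340 + 0.6520i
Iter 1: z = -0.8340 + 0.6520i, |z|^2 = 1.1207
Iter 2: z = -0.5635 + -0.4355i, |z|^2 = 0.5073
Iter 3: z = -0.7061 + 1.1429i, |z|^2 = 1.8048
Iter 4: z = -1.6416 + -0.9620i, |z|^2 = 3.6203
Iter 5: z = 0.9355 + 3.8105i, |z|^2 = 15.3948
Escaped at iteration 5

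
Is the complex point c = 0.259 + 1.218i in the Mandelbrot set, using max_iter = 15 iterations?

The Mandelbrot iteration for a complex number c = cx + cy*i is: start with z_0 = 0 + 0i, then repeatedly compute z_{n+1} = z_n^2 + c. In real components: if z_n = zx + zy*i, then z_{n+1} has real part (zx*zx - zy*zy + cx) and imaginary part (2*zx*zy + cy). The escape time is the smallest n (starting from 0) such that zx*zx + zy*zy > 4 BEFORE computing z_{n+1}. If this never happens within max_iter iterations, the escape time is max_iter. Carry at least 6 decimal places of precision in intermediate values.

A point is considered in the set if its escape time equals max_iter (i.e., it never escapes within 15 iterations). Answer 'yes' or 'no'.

z_0 = 0 + 0i, c = 0.2590 + 1.2180i
Iter 1: z = 0.2590 + 1.2180i, |z|^2 = 1.5506
Iter 2: z = -1.1574 + 1.8489i, |z|^2 = 4.7582
Escaped at iteration 2

Answer: no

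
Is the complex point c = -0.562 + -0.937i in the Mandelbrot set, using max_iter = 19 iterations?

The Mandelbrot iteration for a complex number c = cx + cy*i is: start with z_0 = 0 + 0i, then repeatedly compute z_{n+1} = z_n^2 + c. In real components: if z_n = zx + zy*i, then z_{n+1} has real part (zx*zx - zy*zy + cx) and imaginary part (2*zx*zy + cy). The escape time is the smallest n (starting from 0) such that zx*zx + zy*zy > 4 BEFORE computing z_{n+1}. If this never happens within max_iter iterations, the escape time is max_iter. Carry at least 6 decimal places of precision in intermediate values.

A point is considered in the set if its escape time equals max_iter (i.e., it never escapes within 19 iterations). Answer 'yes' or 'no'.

Answer: no

Derivation:
z_0 = 0 + 0i, c = -0.5620 + -0.9370i
Iter 1: z = -0.5620 + -0.9370i, |z|^2 = 1.1938
Iter 2: z = -1.1241 + 0.1162i, |z|^2 = 1.2772
Iter 3: z = 0.6882 + -1.1982i, |z|^2 = 1.9093
Iter 4: z = -1.5242 + -2.5861i, |z|^2 = 9.0111
Escaped at iteration 4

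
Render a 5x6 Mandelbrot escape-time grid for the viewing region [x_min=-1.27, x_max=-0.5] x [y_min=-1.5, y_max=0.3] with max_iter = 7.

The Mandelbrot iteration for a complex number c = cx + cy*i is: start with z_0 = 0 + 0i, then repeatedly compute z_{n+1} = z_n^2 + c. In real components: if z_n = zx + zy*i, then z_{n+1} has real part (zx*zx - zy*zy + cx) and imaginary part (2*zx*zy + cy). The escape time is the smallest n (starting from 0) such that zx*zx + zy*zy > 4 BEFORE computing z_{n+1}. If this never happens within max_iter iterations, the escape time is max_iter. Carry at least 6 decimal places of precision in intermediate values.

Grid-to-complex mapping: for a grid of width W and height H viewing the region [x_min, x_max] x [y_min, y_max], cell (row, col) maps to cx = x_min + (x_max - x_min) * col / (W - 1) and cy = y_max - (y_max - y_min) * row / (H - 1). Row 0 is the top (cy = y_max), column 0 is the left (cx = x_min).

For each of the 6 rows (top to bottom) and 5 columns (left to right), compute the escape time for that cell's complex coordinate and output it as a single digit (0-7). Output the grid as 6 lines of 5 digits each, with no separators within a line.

Answer: 77777
77777
76777
33446
33333
22222

Derivation:
(row=0, col=0): c = -1.2700 + 0.3000i → escape time 7
(row=0, col=1): c = -1.0775 + 0.3000i → escape time 7
(row=0, col=2): c = -0.8850 + 0.3000i → escape time 7
(row=0, col=3): c = -0.6925 + 0.3000i → escape time 7
(row=0, col=4): c = -0.5000 + 0.3000i → escape time 7
(row=1, col=0): c = -1.2700 + -0.0600i → escape time 7
(row=1, col=1): c = -1.0775 + -0.0600i → escape time 7
(row=1, col=2): c = -0.8850 + -0.0600i → escape time 7
(row=1, col=3): c = -0.6925 + -0.0600i → escape time 7
(row=1, col=4): c = -0.5000 + -0.0600i → escape time 7
(row=2, col=0): c = -1.2700 + -0.4200i → escape time 7
(row=2, col=1): c = -1.0775 + -0.4200i → escape time 6
(row=2, col=2): c = -0.8850 + -0.4200i → escape time 7
(row=2, col=3): c = -0.6925 + -0.4200i → escape time 7
(row=2, col=4): c = -0.5000 + -0.4200i → escape time 7
(row=3, col=0): c = -1.2700 + -0.7800i → escape time 3
(row=3, col=1): c = -1.0775 + -0.7800i → escape time 3
(row=3, col=2): c = -0.8850 + -0.7800i → escape time 4
(row=3, col=3): c = -0.6925 + -0.7800i → escape time 4
(row=3, col=4): c = -0.5000 + -0.7800i → escape time 6
(row=4, col=0): c = -1.2700 + -1.1400i → escape time 3
(row=4, col=1): c = -1.0775 + -1.1400i → escape time 3
(row=4, col=2): c = -0.8850 + -1.1400i → escape time 3
(row=4, col=3): c = -0.6925 + -1.1400i → escape time 3
(row=4, col=4): c = -0.5000 + -1.1400i → escape time 3
(row=5, col=0): c = -1.2700 + -1.5000i → escape time 2
(row=5, col=1): c = -1.0775 + -1.5000i → escape time 2
(row=5, col=2): c = -0.8850 + -1.5000i → escape time 2
(row=5, col=3): c = -0.6925 + -1.5000i → escape time 2
(row=5, col=4): c = -0.5000 + -1.5000i → escape time 2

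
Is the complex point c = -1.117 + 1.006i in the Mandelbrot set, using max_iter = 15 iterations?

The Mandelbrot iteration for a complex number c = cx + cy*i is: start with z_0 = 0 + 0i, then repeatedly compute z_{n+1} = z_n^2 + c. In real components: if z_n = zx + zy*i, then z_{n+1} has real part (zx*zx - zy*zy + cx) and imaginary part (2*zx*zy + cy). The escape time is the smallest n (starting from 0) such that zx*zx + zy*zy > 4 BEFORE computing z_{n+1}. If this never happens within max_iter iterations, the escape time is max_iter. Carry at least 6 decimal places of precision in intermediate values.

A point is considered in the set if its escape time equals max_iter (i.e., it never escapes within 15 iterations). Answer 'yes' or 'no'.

z_0 = 0 + 0i, c = -1.1170 + 1.0060i
Iter 1: z = -1.1170 + 1.0060i, |z|^2 = 2.2597
Iter 2: z = -0.8813 + -1.2414i, |z|^2 = 2.3179
Iter 3: z = -1.8813 + 3.1942i, |z|^2 = 13.7423
Escaped at iteration 3

Answer: no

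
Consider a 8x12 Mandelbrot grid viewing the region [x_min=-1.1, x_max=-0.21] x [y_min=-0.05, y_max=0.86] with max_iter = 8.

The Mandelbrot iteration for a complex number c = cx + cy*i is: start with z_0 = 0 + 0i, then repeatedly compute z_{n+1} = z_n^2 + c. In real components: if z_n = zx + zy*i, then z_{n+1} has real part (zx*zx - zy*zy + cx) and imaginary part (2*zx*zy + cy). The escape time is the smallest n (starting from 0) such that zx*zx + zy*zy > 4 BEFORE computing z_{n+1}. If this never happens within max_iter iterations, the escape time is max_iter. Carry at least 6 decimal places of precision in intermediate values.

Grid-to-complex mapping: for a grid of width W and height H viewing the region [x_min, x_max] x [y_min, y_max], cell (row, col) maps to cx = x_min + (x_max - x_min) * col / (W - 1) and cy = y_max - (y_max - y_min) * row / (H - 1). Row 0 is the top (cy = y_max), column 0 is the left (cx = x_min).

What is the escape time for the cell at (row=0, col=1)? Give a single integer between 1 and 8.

z_0 = 0 + 0i, c = -0.9729 + 0.8600i
Iter 1: z = -0.9729 + 0.8600i, |z|^2 = 1.6861
Iter 2: z = -0.7660 + -0.8133i, |z|^2 = 1.2482
Iter 3: z = -1.0476 + 2.1060i, |z|^2 = 5.5327
Escaped at iteration 3

Answer: 3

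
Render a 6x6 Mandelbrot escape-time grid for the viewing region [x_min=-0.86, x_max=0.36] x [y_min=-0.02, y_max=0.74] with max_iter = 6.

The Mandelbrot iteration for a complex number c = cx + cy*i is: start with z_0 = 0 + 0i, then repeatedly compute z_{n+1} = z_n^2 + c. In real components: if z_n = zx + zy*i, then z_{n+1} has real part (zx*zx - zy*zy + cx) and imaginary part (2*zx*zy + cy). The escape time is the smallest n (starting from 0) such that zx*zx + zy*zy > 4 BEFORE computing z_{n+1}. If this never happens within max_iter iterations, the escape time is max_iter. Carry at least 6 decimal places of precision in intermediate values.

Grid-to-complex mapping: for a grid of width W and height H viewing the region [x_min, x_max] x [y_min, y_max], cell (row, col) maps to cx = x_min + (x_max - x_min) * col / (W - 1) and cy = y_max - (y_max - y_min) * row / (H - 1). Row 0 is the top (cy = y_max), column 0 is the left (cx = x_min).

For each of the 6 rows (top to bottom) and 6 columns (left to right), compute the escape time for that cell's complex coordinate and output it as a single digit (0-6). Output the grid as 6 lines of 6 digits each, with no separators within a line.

Answer: 456665
566666
666666
666666
666666
666666

Derivation:
(row=0, col=0): c = -0.8600 + 0.7400i → escape time 4
(row=0, col=1): c = -0.6160 + 0.7400i → escape time 5
(row=0, col=2): c = -0.3720 + 0.7400i → escape time 6
(row=0, col=3): c = -0.1280 + 0.7400i → escape time 6
(row=0, col=4): c = 0.1160 + 0.7400i → escape time 6
(row=0, col=5): c = 0.3600 + 0.7400i → escape time 5
(row=1, col=0): c = -0.8600 + 0.5880i → escape time 5
(row=1, col=1): c = -0.6160 + 0.5880i → escape time 6
(row=1, col=2): c = -0.3720 + 0.5880i → escape time 6
(row=1, col=3): c = -0.1280 + 0.5880i → escape time 6
(row=1, col=4): c = 0.1160 + 0.5880i → escape time 6
(row=1, col=5): c = 0.3600 + 0.5880i → escape time 6
(row=2, col=0): c = -0.8600 + 0.4360i → escape time 6
(row=2, col=1): c = -0.6160 + 0.4360i → escape time 6
(row=2, col=2): c = -0.3720 + 0.4360i → escape time 6
(row=2, col=3): c = -0.1280 + 0.4360i → escape time 6
(row=2, col=4): c = 0.1160 + 0.4360i → escape time 6
(row=2, col=5): c = 0.3600 + 0.4360i → escape time 6
(row=3, col=0): c = -0.8600 + 0.2840i → escape time 6
(row=3, col=1): c = -0.6160 + 0.2840i → escape time 6
(row=3, col=2): c = -0.3720 + 0.2840i → escape time 6
(row=3, col=3): c = -0.1280 + 0.2840i → escape time 6
(row=3, col=4): c = 0.1160 + 0.2840i → escape time 6
(row=3, col=5): c = 0.3600 + 0.2840i → escape time 6
(row=4, col=0): c = -0.8600 + 0.1320i → escape time 6
(row=4, col=1): c = -0.6160 + 0.1320i → escape time 6
(row=4, col=2): c = -0.3720 + 0.1320i → escape time 6
(row=4, col=3): c = -0.1280 + 0.1320i → escape time 6
(row=4, col=4): c = 0.1160 + 0.1320i → escape time 6
(row=4, col=5): c = 0.3600 + 0.1320i → escape time 6
(row=5, col=0): c = -0.8600 + -0.0200i → escape time 6
(row=5, col=1): c = -0.6160 + -0.0200i → escape time 6
(row=5, col=2): c = -0.3720 + -0.0200i → escape time 6
(row=5, col=3): c = -0.1280 + -0.0200i → escape time 6
(row=5, col=4): c = 0.1160 + -0.0200i → escape time 6
(row=5, col=5): c = 0.3600 + -0.0200i → escape time 6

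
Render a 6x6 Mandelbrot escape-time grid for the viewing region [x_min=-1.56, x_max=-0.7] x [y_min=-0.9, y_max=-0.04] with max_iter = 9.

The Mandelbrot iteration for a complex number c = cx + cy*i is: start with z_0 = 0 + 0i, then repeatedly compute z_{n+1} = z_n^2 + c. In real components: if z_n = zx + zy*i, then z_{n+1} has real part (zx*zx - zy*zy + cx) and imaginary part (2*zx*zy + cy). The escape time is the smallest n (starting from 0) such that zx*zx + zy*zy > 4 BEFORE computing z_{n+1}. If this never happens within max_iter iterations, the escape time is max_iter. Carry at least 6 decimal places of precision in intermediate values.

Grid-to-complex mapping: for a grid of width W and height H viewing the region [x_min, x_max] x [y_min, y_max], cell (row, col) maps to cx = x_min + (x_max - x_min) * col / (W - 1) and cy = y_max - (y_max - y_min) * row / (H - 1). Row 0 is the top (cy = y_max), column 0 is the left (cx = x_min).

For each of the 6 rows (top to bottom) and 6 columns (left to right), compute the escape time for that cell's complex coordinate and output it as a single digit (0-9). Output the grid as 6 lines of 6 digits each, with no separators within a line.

Answer: 899999
569999
458979
334556
333345
333334

Derivation:
(row=0, col=0): c = -1.5600 + -0.0400i → escape time 8
(row=0, col=1): c = -1.3880 + -0.0400i → escape time 9
(row=0, col=2): c = -1.2160 + -0.0400i → escape time 9
(row=0, col=3): c = -1.0440 + -0.0400i → escape time 9
(row=0, col=4): c = -0.8720 + -0.0400i → escape time 9
(row=0, col=5): c = -0.7000 + -0.0400i → escape time 9
(row=1, col=0): c = -1.5600 + -0.2120i → escape time 5
(row=1, col=1): c = -1.3880 + -0.2120i → escape time 6
(row=1, col=2): c = -1.2160 + -0.2120i → escape time 9
(row=1, col=3): c = -1.0440 + -0.2120i → escape time 9
(row=1, col=4): c = -0.8720 + -0.2120i → escape time 9
(row=1, col=5): c = -0.7000 + -0.2120i → escape time 9
(row=2, col=0): c = -1.5600 + -0.3840i → escape time 4
(row=2, col=1): c = -1.3880 + -0.3840i → escape time 5
(row=2, col=2): c = -1.2160 + -0.3840i → escape time 8
(row=2, col=3): c = -1.0440 + -0.3840i → escape time 9
(row=2, col=4): c = -0.8720 + -0.3840i → escape time 7
(row=2, col=5): c = -0.7000 + -0.3840i → escape time 9
(row=3, col=0): c = -1.5600 + -0.5560i → escape time 3
(row=3, col=1): c = -1.3880 + -0.5560i → escape time 3
(row=3, col=2): c = -1.2160 + -0.5560i → escape time 4
(row=3, col=3): c = -1.0440 + -0.5560i → escape time 5
(row=3, col=4): c = -0.8720 + -0.5560i → escape time 5
(row=3, col=5): c = -0.7000 + -0.5560i → escape time 6
(row=4, col=0): c = -1.5600 + -0.7280i → escape time 3
(row=4, col=1): c = -1.3880 + -0.7280i → escape time 3
(row=4, col=2): c = -1.2160 + -0.7280i → escape time 3
(row=4, col=3): c = -1.0440 + -0.7280i → escape time 3
(row=4, col=4): c = -0.8720 + -0.7280i → escape time 4
(row=4, col=5): c = -0.7000 + -0.7280i → escape time 5
(row=5, col=0): c = -1.5600 + -0.9000i → escape time 3
(row=5, col=1): c = -1.3880 + -0.9000i → escape time 3
(row=5, col=2): c = -1.2160 + -0.9000i → escape time 3
(row=5, col=3): c = -1.0440 + -0.9000i → escape time 3
(row=5, col=4): c = -0.8720 + -0.9000i → escape time 3
(row=5, col=5): c = -0.7000 + -0.9000i → escape time 4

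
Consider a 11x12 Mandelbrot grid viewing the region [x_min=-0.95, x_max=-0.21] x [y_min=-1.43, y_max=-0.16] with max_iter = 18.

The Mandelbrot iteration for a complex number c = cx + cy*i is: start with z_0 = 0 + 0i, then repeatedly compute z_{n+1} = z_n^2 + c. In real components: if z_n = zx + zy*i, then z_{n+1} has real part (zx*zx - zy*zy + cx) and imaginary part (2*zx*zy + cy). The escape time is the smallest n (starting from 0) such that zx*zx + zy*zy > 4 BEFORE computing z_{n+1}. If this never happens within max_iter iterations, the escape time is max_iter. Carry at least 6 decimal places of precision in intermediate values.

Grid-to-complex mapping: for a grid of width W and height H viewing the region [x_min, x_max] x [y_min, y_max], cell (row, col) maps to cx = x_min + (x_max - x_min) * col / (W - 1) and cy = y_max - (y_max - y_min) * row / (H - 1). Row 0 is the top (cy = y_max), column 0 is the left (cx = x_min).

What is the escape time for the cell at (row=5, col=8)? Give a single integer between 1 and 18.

z_0 = 0 + 0i, c = -0.3580 + -0.7373i
Iter 1: z = -0.3580 + -0.7373i, |z|^2 = 0.6717
Iter 2: z = -0.7734 + -0.2094i, |z|^2 = 0.6420
Iter 3: z = 0.1963 + -0.4134i, |z|^2 = 0.2094
Iter 4: z = -0.4904 + -0.8996i, |z|^2 = 1.0497
Iter 5: z = -0.9268 + 0.1450i, |z|^2 = 0.8800
Iter 6: z = 0.4800 + -1.0060i, |z|^2 = 1.2423
Iter 7: z = -1.1396 + -1.7029i, |z|^2 = 4.1986
Escaped at iteration 7

Answer: 7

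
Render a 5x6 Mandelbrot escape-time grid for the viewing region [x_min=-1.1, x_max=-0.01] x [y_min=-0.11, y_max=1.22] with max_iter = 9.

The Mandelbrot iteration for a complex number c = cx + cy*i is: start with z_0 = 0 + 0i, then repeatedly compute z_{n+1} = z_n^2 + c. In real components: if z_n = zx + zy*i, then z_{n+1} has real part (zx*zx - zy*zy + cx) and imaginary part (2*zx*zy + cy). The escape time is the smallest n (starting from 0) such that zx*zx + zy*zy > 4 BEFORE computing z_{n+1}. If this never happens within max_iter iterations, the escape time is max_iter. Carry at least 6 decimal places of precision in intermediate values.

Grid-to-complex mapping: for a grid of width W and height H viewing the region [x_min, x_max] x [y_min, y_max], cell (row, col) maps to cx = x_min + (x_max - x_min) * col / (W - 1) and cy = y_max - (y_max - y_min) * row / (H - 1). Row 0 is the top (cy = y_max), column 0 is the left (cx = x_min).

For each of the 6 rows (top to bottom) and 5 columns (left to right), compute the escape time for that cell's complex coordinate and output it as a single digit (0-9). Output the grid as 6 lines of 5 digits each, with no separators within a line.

Answer: 23333
33467
34999
67999
99999
99999

Derivation:
(row=0, col=0): c = -1.1000 + 1.2200i → escape time 2
(row=0, col=1): c = -0.8275 + 1.2200i → escape time 3
(row=0, col=2): c = -0.5550 + 1.2200i → escape time 3
(row=0, col=3): c = -0.2825 + 1.2200i → escape time 3
(row=0, col=4): c = -0.0100 + 1.2200i → escape time 3
(row=1, col=0): c = -1.1000 + 0.9540i → escape time 3
(row=1, col=1): c = -0.8275 + 0.9540i → escape time 3
(row=1, col=2): c = -0.5550 + 0.9540i → escape time 4
(row=1, col=3): c = -0.2825 + 0.9540i → escape time 6
(row=1, col=4): c = -0.0100 + 0.9540i → escape time 7
(row=2, col=0): c = -1.1000 + 0.6880i → escape time 3
(row=2, col=1): c = -0.8275 + 0.6880i → escape time 4
(row=2, col=2): c = -0.5550 + 0.6880i → escape time 9
(row=2, col=3): c = -0.2825 + 0.6880i → escape time 9
(row=2, col=4): c = -0.0100 + 0.6880i → escape time 9
(row=3, col=0): c = -1.1000 + 0.4220i → escape time 6
(row=3, col=1): c = -0.8275 + 0.4220i → escape time 7
(row=3, col=2): c = -0.5550 + 0.4220i → escape time 9
(row=3, col=3): c = -0.2825 + 0.4220i → escape time 9
(row=3, col=4): c = -0.0100 + 0.4220i → escape time 9
(row=4, col=0): c = -1.1000 + 0.1560i → escape time 9
(row=4, col=1): c = -0.8275 + 0.1560i → escape time 9
(row=4, col=2): c = -0.5550 + 0.1560i → escape time 9
(row=4, col=3): c = -0.2825 + 0.1560i → escape time 9
(row=4, col=4): c = -0.0100 + 0.1560i → escape time 9
(row=5, col=0): c = -1.1000 + -0.1100i → escape time 9
(row=5, col=1): c = -0.8275 + -0.1100i → escape time 9
(row=5, col=2): c = -0.5550 + -0.1100i → escape time 9
(row=5, col=3): c = -0.2825 + -0.1100i → escape time 9
(row=5, col=4): c = -0.0100 + -0.1100i → escape time 9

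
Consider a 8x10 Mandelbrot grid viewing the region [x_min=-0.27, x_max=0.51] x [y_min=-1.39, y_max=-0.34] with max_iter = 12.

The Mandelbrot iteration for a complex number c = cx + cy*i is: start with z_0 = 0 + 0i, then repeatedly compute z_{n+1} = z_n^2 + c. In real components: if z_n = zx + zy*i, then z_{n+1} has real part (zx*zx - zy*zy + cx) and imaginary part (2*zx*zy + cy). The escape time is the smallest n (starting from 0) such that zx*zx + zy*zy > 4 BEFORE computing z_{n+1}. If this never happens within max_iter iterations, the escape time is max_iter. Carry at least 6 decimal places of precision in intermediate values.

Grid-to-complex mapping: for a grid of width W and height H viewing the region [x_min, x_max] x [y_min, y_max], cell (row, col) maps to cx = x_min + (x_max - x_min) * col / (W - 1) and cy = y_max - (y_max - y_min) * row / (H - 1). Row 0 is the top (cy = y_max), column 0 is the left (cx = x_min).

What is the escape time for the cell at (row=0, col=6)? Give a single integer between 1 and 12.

Answer: 12

Derivation:
z_0 = 0 + 0i, c = 0.3986 + -0.3400i
Iter 1: z = 0.3986 + -0.3400i, |z|^2 = 0.2745
Iter 2: z = 0.4418 + -0.6110i, |z|^2 = 0.5686
Iter 3: z = 0.2204 + -0.8799i, |z|^2 = 0.8229
Iter 4: z = -0.3271 + -0.7279i, |z|^2 = 0.6369
Iter 5: z = -0.0243 + 0.1363i, |z|^2 = 0.0192
Iter 6: z = 0.3806 + -0.3466i, |z|^2 = 0.2650
Iter 7: z = 0.4233 + -0.6038i, |z|^2 = 0.5438
Iter 8: z = 0.2131 + -0.8512i, |z|^2 = 0.7699
Iter 9: z = -0.2805 + -0.7028i, |z|^2 = 0.5726
Iter 10: z = -0.0166 + 0.0543i, |z|^2 = 0.0032
Iter 11: z = 0.3959 + -0.3418i, |z|^2 = 0.2736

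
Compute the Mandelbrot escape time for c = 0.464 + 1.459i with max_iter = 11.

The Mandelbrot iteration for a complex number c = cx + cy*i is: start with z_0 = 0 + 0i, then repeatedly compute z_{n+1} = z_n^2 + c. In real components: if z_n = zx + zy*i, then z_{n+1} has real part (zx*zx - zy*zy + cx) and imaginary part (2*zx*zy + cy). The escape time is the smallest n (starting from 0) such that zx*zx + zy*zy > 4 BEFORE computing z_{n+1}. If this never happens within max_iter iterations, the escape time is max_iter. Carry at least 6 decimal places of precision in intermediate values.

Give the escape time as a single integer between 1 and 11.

Answer: 2

Derivation:
z_0 = 0 + 0i, c = 0.4640 + 1.4590i
Iter 1: z = 0.4640 + 1.4590i, |z|^2 = 2.3440
Iter 2: z = -1.4494 + 2.8130i, |z|^2 = 10.0134
Escaped at iteration 2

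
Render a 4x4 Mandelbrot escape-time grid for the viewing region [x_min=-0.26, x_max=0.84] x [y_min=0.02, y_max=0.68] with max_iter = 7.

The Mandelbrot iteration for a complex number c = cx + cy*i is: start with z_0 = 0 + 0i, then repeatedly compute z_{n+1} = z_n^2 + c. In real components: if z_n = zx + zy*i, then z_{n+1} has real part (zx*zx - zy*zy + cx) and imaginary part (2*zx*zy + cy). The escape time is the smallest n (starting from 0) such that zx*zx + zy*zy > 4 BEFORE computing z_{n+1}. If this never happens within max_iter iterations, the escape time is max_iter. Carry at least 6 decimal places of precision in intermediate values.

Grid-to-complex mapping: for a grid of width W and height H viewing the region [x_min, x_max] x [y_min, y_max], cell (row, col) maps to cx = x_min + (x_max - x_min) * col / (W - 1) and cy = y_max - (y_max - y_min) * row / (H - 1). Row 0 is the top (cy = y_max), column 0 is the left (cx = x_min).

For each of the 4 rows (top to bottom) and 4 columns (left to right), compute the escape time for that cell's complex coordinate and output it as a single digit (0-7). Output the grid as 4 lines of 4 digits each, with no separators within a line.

Answer: 7742
7753
7763
7753

Derivation:
(row=0, col=0): c = -0.2600 + 0.6800i → escape time 7
(row=0, col=1): c = 0.1067 + 0.6800i → escape time 7
(row=0, col=2): c = 0.4733 + 0.6800i → escape time 4
(row=0, col=3): c = 0.8400 + 0.6800i → escape time 2
(row=1, col=0): c = -0.2600 + 0.4600i → escape time 7
(row=1, col=1): c = 0.1067 + 0.4600i → escape time 7
(row=1, col=2): c = 0.4733 + 0.4600i → escape time 5
(row=1, col=3): c = 0.8400 + 0.4600i → escape time 3
(row=2, col=0): c = -0.2600 + 0.2400i → escape time 7
(row=2, col=1): c = 0.1067 + 0.2400i → escape time 7
(row=2, col=2): c = 0.4733 + 0.2400i → escape time 6
(row=2, col=3): c = 0.8400 + 0.2400i → escape time 3
(row=3, col=0): c = -0.2600 + 0.0200i → escape time 7
(row=3, col=1): c = 0.1067 + 0.0200i → escape time 7
(row=3, col=2): c = 0.4733 + 0.0200i → escape time 5
(row=3, col=3): c = 0.8400 + 0.0200i → escape time 3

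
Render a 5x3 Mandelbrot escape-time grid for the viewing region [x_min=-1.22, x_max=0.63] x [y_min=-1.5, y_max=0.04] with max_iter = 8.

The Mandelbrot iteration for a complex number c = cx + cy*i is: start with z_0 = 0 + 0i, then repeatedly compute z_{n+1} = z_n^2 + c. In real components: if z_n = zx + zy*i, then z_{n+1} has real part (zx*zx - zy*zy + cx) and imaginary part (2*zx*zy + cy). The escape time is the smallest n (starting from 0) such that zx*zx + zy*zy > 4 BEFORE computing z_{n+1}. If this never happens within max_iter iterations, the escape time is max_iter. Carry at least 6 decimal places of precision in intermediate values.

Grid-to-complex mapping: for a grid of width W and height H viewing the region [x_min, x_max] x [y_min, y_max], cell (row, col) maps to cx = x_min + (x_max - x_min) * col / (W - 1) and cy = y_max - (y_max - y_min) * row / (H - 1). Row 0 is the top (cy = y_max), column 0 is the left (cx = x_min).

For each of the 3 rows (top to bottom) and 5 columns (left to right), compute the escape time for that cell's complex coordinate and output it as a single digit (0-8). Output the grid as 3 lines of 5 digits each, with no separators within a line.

(row=0, col=0): c = -1.2200 + 0.0400i → escape time 8
(row=0, col=1): c = -0.7575 + 0.0400i → escape time 8
(row=0, col=2): c = -0.2950 + 0.0400i → escape time 8
(row=0, col=3): c = 0.1675 + 0.0400i → escape time 8
(row=0, col=4): c = 0.6300 + 0.0400i → escape time 4
(row=1, col=0): c = -1.2200 + -0.7300i → escape time 3
(row=1, col=1): c = -0.7575 + -0.7300i → escape time 4
(row=1, col=2): c = -0.2950 + -0.7300i → escape time 8
(row=1, col=3): c = 0.1675 + -0.7300i → escape time 6
(row=1, col=4): c = 0.6300 + -0.7300i → escape time 3
(row=2, col=0): c = -1.2200 + -1.5000i → escape time 2
(row=2, col=1): c = -0.7575 + -1.5000i → escape time 2
(row=2, col=2): c = -0.2950 + -1.5000i → escape time 2
(row=2, col=3): c = 0.1675 + -1.5000i → escape time 2
(row=2, col=4): c = 0.6300 + -1.5000i → escape time 2

Answer: 88884
34863
22222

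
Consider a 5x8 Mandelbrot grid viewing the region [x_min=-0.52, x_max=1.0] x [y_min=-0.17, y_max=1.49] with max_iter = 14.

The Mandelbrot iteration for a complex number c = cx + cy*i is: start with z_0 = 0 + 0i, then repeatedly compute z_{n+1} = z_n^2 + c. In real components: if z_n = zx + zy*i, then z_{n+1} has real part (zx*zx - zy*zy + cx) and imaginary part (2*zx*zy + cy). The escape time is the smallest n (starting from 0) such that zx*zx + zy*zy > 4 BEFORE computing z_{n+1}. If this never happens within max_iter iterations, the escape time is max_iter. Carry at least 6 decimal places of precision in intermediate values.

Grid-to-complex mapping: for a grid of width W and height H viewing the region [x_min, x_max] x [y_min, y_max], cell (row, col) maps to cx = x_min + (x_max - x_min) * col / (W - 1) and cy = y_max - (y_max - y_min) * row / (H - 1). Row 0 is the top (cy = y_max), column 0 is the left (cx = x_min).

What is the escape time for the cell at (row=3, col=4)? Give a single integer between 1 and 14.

z_0 = 0 + 0i, c = 1.0000 + 0.7786i
Iter 1: z = 1.0000 + 0.7786i, |z|^2 = 1.6062
Iter 2: z = 1.3938 + 2.3357i, |z|^2 = 7.3983
Escaped at iteration 2

Answer: 2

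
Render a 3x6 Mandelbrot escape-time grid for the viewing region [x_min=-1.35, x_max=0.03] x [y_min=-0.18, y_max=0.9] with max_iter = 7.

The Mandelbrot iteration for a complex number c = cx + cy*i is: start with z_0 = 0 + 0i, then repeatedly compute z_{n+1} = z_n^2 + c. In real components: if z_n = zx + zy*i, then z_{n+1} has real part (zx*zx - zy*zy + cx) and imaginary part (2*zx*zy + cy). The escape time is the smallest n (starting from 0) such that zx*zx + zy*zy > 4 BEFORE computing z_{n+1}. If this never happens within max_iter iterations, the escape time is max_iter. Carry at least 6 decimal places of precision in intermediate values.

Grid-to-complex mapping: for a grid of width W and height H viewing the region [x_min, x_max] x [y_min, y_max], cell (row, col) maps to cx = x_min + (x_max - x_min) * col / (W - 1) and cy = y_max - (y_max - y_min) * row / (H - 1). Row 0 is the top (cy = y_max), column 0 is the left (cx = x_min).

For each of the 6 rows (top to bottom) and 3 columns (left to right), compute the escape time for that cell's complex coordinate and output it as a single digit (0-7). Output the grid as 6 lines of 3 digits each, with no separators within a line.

Answer: 347
367
477
777
777
777

Derivation:
(row=0, col=0): c = -1.3500 + 0.9000i → escape time 3
(row=0, col=1): c = -0.6600 + 0.9000i → escape time 4
(row=0, col=2): c = 0.0300 + 0.9000i → escape time 7
(row=1, col=0): c = -1.3500 + 0.6840i → escape time 3
(row=1, col=1): c = -0.6600 + 0.6840i → escape time 6
(row=1, col=2): c = 0.0300 + 0.6840i → escape time 7
(row=2, col=0): c = -1.3500 + 0.4680i → escape time 4
(row=2, col=1): c = -0.6600 + 0.4680i → escape time 7
(row=2, col=2): c = 0.0300 + 0.4680i → escape time 7
(row=3, col=0): c = -1.3500 + 0.2520i → escape time 7
(row=3, col=1): c = -0.6600 + 0.2520i → escape time 7
(row=3, col=2): c = 0.0300 + 0.2520i → escape time 7
(row=4, col=0): c = -1.3500 + 0.0360i → escape time 7
(row=4, col=1): c = -0.6600 + 0.0360i → escape time 7
(row=4, col=2): c = 0.0300 + 0.0360i → escape time 7
(row=5, col=0): c = -1.3500 + -0.1800i → escape time 7
(row=5, col=1): c = -0.6600 + -0.1800i → escape time 7
(row=5, col=2): c = 0.0300 + -0.1800i → escape time 7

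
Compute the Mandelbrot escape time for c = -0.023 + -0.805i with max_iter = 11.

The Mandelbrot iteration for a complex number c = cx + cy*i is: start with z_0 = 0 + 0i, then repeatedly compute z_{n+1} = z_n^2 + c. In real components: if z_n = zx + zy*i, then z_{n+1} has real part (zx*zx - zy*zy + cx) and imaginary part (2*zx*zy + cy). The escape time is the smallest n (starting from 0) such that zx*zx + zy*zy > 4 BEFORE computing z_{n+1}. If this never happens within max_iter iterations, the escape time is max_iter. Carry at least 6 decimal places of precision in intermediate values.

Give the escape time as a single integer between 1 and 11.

z_0 = 0 + 0i, c = -0.0230 + -0.8050i
Iter 1: z = -0.0230 + -0.8050i, |z|^2 = 0.6486
Iter 2: z = -0.6705 + -0.7680i, |z|^2 = 1.0393
Iter 3: z = -0.1632 + 0.2248i, |z|^2 = 0.0772
Iter 4: z = -0.0469 + -0.8784i, |z|^2 = 0.7738
Iter 5: z = -0.7924 + -0.7226i, |z|^2 = 1.1500
Iter 6: z = 0.0827 + 0.3401i, |z|^2 = 0.1225
Iter 7: z = -0.1318 + -0.7487i, |z|^2 = 0.5780
Iter 8: z = -0.5662 + -0.6076i, |z|^2 = 0.6898
Iter 9: z = -0.0716 + -0.1170i, |z|^2 = 0.0188
Iter 10: z = -0.0316 + -0.7883i, |z|^2 = 0.6223

Answer: 11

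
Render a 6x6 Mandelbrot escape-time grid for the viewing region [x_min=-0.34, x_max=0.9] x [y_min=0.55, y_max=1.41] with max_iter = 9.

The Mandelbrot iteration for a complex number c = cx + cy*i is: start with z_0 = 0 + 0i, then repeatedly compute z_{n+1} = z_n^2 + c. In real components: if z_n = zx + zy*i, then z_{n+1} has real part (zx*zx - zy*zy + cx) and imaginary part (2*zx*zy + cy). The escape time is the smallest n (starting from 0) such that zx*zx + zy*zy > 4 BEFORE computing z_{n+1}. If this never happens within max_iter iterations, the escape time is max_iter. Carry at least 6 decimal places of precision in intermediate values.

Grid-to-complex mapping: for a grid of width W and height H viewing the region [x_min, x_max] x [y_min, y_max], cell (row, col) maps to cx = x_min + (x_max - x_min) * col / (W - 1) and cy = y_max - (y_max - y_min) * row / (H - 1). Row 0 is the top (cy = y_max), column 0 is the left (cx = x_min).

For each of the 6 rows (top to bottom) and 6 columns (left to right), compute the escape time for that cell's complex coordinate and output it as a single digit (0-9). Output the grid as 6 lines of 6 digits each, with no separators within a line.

Answer: 222222
332222
464222
595322
896432
999832

Derivation:
(row=0, col=0): c = -0.3400 + 1.4100i → escape time 2
(row=0, col=1): c = -0.0920 + 1.4100i → escape time 2
(row=0, col=2): c = 0.1560 + 1.4100i → escape time 2
(row=0, col=3): c = 0.4040 + 1.4100i → escape time 2
(row=0, col=4): c = 0.6520 + 1.4100i → escape time 2
(row=0, col=5): c = 0.9000 + 1.4100i → escape time 2
(row=1, col=0): c = -0.3400 + 1.2380i → escape time 3
(row=1, col=1): c = -0.0920 + 1.2380i → escape time 3
(row=1, col=2): c = 0.1560 + 1.2380i → escape time 2
(row=1, col=3): c = 0.4040 + 1.2380i → escape time 2
(row=1, col=4): c = 0.6520 + 1.2380i → escape time 2
(row=1, col=5): c = 0.9000 + 1.2380i → escape time 2
(row=2, col=0): c = -0.3400 + 1.0660i → escape time 4
(row=2, col=1): c = -0.0920 + 1.0660i → escape time 6
(row=2, col=2): c = 0.1560 + 1.0660i → escape time 4
(row=2, col=3): c = 0.4040 + 1.0660i → escape time 2
(row=2, col=4): c = 0.6520 + 1.0660i → escape time 2
(row=2, col=5): c = 0.9000 + 1.0660i → escape time 2
(row=3, col=0): c = -0.3400 + 0.8940i → escape time 5
(row=3, col=1): c = -0.0920 + 0.8940i → escape time 9
(row=3, col=2): c = 0.1560 + 0.8940i → escape time 5
(row=3, col=3): c = 0.4040 + 0.8940i → escape time 3
(row=3, col=4): c = 0.6520 + 0.8940i → escape time 2
(row=3, col=5): c = 0.9000 + 0.8940i → escape time 2
(row=4, col=0): c = -0.3400 + 0.7220i → escape time 8
(row=4, col=1): c = -0.0920 + 0.7220i → escape time 9
(row=4, col=2): c = 0.1560 + 0.7220i → escape time 6
(row=4, col=3): c = 0.4040 + 0.7220i → escape time 4
(row=4, col=4): c = 0.6520 + 0.7220i → escape time 3
(row=4, col=5): c = 0.9000 + 0.7220i → escape time 2
(row=5, col=0): c = -0.3400 + 0.5500i → escape time 9
(row=5, col=1): c = -0.0920 + 0.5500i → escape time 9
(row=5, col=2): c = 0.1560 + 0.5500i → escape time 9
(row=5, col=3): c = 0.4040 + 0.5500i → escape time 8
(row=5, col=4): c = 0.6520 + 0.5500i → escape time 3
(row=5, col=5): c = 0.9000 + 0.5500i → escape time 2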